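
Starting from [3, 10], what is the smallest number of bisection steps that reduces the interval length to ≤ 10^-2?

Width after n steps is 7/2^n. Need 2^n ≥ 7/10^-2 = 700.
2^9 = 512 < 700 ≤ 2^10 = 1024, so n = 10.

10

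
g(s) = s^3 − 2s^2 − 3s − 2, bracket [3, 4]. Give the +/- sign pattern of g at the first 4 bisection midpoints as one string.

++-+

midpoint 3.5: g = 5.875 > 0 → [3, 3.5]
midpoint 3.25: g = 1.453125 > 0 → [3, 3.25]
midpoint 3.125: g = -0.388672 < 0 → [3.125, 3.25]
midpoint 3.1875: g = 0.5027 > 0 → [3.125, 3.1875]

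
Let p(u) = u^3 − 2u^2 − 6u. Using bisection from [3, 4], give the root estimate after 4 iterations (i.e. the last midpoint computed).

midpoint 3.5: p = -2.625 < 0 → [3.5, 4]
midpoint 3.75: p = 2.109375 > 0 → [3.5, 3.75]
midpoint 3.625: p = -0.396484 < 0 → [3.625, 3.75]
midpoint 3.6875: p = 0.821 > 0 → [3.625, 3.6875]

3.6875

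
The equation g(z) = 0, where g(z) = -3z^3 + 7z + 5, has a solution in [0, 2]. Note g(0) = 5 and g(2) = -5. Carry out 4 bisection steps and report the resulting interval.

midpoint 1: g = 9 > 0 → [1, 2]
midpoint 1.5: g = 5.375 > 0 → [1.5, 2]
midpoint 1.75: g = 1.171875 > 0 → [1.75, 2]
midpoint 1.875: g = -1.6504 < 0 → [1.75, 1.875]

[1.75, 1.875]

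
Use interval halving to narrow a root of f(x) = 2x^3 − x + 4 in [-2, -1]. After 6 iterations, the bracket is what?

midpoint -1.5: f = -1.25 < 0 → [-1.5, -1]
midpoint -1.25: f = 1.34375 > 0 → [-1.5, -1.25]
midpoint -1.375: f = 0.175781 > 0 → [-1.5, -1.375]
midpoint -1.4375: f = -0.5034 < 0 → [-1.4375, -1.375]
midpoint -1.40625: f = -0.1556 < 0 → [-1.40625, -1.375]
midpoint -1.390625: f = 0.0121 > 0 → [-1.40625, -1.390625]

[-1.40625, -1.390625]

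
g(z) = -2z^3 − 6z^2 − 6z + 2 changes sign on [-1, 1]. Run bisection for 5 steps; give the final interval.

[0.25, 0.3125]

midpoint 0: g = 2 > 0 → [0, 1]
midpoint 0.5: g = -2.75 < 0 → [0, 0.5]
midpoint 0.25: g = 0.09375 > 0 → [0.25, 0.5]
midpoint 0.375: g = -1.1992 < 0 → [0.25, 0.375]
midpoint 0.3125: g = -0.522 < 0 → [0.25, 0.3125]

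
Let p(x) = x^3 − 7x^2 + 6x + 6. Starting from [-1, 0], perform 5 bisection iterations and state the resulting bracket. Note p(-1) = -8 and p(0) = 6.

x = -0.5 gives p = 1.125, positive; keep [-1, -0.5]
x = -0.75 gives p = -2.859375, negative; keep [-0.75, -0.5]
x = -0.625 gives p = -0.728516, negative; keep [-0.625, -0.5]
x = -0.5625 gives p = 0.2322, positive; keep [-0.625, -0.5625]
x = -0.59375 gives p = -0.2396, negative; keep [-0.59375, -0.5625]

[-0.59375, -0.5625]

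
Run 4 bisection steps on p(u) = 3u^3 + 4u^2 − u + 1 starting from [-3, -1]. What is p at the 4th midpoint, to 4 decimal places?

0.3145

midpoint -2: p = -5 < 0 → [-2, -1]
midpoint -1.5: p = 1.375 > 0 → [-2, -1.5]
midpoint -1.75: p = -1.078125 < 0 → [-1.75, -1.5]
midpoint -1.625: p = 0.3145 > 0 → [-1.75, -1.625]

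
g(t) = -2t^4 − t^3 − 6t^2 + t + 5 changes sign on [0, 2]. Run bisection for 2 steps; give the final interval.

[0.5, 1]

midpoint 1: g = -3 < 0 → [0, 1]
midpoint 0.5: g = 3.75 > 0 → [0.5, 1]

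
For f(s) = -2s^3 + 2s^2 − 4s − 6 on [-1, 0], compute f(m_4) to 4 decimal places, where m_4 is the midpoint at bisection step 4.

-0.3569

m = -0.5, f(m) = -3.25 (−); new bracket [-1, -0.5]
m = -0.75, f(m) = -1.03125 (−); new bracket [-1, -0.75]
m = -0.875, f(m) = 0.371094 (+); new bracket [-0.875, -0.75]
m = -0.8125, f(m) = -0.3569 (−); new bracket [-0.875, -0.8125]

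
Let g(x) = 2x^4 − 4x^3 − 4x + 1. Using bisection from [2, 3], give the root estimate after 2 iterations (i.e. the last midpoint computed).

2.25

g(2.5) = 6.625 > 0, so the root lies in [2, 2.5]
g(2.25) = -2.304688 < 0, so the root lies in [2.25, 2.5]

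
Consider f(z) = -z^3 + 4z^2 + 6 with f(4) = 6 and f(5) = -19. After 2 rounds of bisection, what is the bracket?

[4.25, 4.5]

midpoint 4.5: f = -4.125 < 0 → [4, 4.5]
midpoint 4.25: f = 1.484375 > 0 → [4.25, 4.5]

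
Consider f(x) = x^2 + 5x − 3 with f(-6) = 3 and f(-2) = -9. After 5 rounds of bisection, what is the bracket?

[-5.625, -5.5]

f(-4) = -7 < 0, so the root lies in [-6, -4]
f(-5) = -3 < 0, so the root lies in [-6, -5]
f(-5.5) = -0.25 < 0, so the root lies in [-6, -5.5]
f(-5.75) = 1.3125 > 0, so the root lies in [-5.75, -5.5]
f(-5.625) = 0.5156 > 0, so the root lies in [-5.625, -5.5]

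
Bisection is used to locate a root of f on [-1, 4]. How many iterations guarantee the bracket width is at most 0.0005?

Width after n steps is 5/2^n. Need 2^n ≥ 5/0.0005 = 10000.
2^13 = 8192 < 10000 ≤ 2^14 = 16384, so n = 14.

14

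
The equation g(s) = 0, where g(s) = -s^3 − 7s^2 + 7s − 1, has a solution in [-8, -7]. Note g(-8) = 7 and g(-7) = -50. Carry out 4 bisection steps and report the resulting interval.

midpoint -7.5: g = -25.375 < 0 → [-8, -7.5]
midpoint -7.75: g = -10.203125 < 0 → [-8, -7.75]
midpoint -7.875: g = -1.861328 < 0 → [-8, -7.875]
midpoint -7.9375: g = 2.5037 > 0 → [-7.9375, -7.875]

[-7.9375, -7.875]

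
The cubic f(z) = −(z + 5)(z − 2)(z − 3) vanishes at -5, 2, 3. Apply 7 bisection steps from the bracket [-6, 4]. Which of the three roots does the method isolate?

f(-1) = -48 < 0, so the root lies in [-6, -1]
f(-3.5) = -53.625 < 0, so the root lies in [-6, -3.5]
f(-4.75) = -13.078125 < 0, so the root lies in [-6, -4.75]
f(-5.375) = 23.1621 > 0, so the root lies in [-5.375, -4.75]
f(-5.0625) = 3.5588 > 0, so the root lies in [-5.0625, -4.75]
f(-4.90625) = -5.119 < 0, so the root lies in [-5.0625, -4.90625]
f(-4.984375) = -0.8713 < 0, so the root lies in [-5.0625, -4.984375]

-5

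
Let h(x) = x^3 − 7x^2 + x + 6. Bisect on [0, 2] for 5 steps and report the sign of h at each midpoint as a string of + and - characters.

+---+

h(1) = 1 > 0, so the root lies in [1, 2]
h(1.5) = -4.875 < 0, so the root lies in [1, 1.5]
h(1.25) = -1.734375 < 0, so the root lies in [1, 1.25]
h(1.125) = -0.3105 < 0, so the root lies in [1, 1.125]
h(1.0625) = 0.3596 > 0, so the root lies in [1.0625, 1.125]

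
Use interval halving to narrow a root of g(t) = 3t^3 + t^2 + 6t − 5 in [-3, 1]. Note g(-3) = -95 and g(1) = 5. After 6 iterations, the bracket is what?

[0.625, 0.6875]

m = -1, g(m) = -13 (−); new bracket [-1, 1]
m = 0, g(m) = -5 (−); new bracket [0, 1]
m = 0.5, g(m) = -1.375 (−); new bracket [0.5, 1]
m = 0.75, g(m) = 1.3281 (+); new bracket [0.5, 0.75]
m = 0.625, g(m) = -0.127 (−); new bracket [0.625, 0.75]
m = 0.6875, g(m) = 0.5725 (+); new bracket [0.625, 0.6875]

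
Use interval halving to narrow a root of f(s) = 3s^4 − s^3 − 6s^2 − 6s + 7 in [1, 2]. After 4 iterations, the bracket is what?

[1.6875, 1.75]

midpoint 1.5: f = -3.6875 < 0 → [1.5, 2]
midpoint 1.75: f = 0.902344 > 0 → [1.5, 1.75]
midpoint 1.625: f = -1.966064 < 0 → [1.625, 1.75]
midpoint 1.6875: f = -0.6889 < 0 → [1.6875, 1.75]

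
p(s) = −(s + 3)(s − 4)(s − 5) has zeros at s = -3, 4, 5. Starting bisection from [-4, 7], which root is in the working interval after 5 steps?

m = 1.5, p(m) = -39.375 (−); new bracket [-4, 1.5]
m = -1.25, p(m) = -57.421875 (−); new bracket [-4, -1.25]
m = -2.625, p(m) = -18.943359 (−); new bracket [-4, -2.625]
m = -3.3125, p(m) = 18.9954 (+); new bracket [-3.3125, -2.625]
m = -2.96875, p(m) = -1.7354 (−); new bracket [-3.3125, -2.96875]

-3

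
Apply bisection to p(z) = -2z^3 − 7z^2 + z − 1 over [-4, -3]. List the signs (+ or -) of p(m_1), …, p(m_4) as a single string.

-+-+

p(-3.5) = -4.5 < 0, so the root lies in [-4, -3.5]
p(-3.75) = 2.28125 > 0, so the root lies in [-3.75, -3.5]
p(-3.625) = -1.339844 < 0, so the root lies in [-3.75, -3.625]
p(-3.6875) = 0.4116 > 0, so the root lies in [-3.6875, -3.625]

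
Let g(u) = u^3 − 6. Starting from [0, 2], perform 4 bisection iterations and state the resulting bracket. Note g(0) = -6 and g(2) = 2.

[1.75, 1.875]

midpoint 1: g = -5 < 0 → [1, 2]
midpoint 1.5: g = -2.625 < 0 → [1.5, 2]
midpoint 1.75: g = -0.640625 < 0 → [1.75, 2]
midpoint 1.875: g = 0.5918 > 0 → [1.75, 1.875]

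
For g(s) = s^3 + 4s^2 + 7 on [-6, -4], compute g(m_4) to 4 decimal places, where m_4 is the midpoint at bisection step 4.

s = -5 gives g = -18, negative; keep [-5, -4]
s = -4.5 gives g = -3.125, negative; keep [-4.5, -4]
s = -4.25 gives g = 2.484375, positive; keep [-4.5, -4.25]
s = -4.375 gives g = -0.1777, negative; keep [-4.375, -4.25]

-0.1777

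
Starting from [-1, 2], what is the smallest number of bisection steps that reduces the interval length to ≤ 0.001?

12

Width after n steps is 3/2^n. Need 2^n ≥ 3/0.001 = 3000.
2^11 = 2048 < 3000 ≤ 2^12 = 4096, so n = 12.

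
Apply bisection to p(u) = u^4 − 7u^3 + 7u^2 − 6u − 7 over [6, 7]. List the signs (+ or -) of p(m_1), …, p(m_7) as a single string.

m = 6.5, p(m) = 112.4375 (+); new bracket [6, 6.5]
m = 6.25, p(m) = 45.832031 (+); new bracket [6, 6.25]
m = 6.125, p(m) = 17.799072 (+); new bracket [6, 6.125]
m = 6.0625, p(m) = 5.0081 (+); new bracket [6, 6.0625]
m = 6.03125, p(m) = -1.0923 (−); new bracket [6.03125, 6.0625]
m = 6.046875, p(m) = 1.9336 (+); new bracket [6.03125, 6.046875]
m = 6.0390625, p(m) = 0.4147 (+); new bracket [6.03125, 6.0390625]

++++-++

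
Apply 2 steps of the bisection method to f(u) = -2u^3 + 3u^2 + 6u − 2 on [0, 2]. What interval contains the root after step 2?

f(1) = 5 > 0, so the root lies in [0, 1]
f(0.5) = 1.5 > 0, so the root lies in [0, 0.5]

[0, 0.5]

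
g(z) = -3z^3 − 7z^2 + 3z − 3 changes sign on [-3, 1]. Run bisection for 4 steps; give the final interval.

z = -1 gives g = -10, negative; keep [-3, -1]
z = -2 gives g = -13, negative; keep [-3, -2]
z = -2.5 gives g = -7.375, negative; keep [-3, -2.5]
z = -2.75 gives g = -1.7969, negative; keep [-3, -2.75]

[-3, -2.75]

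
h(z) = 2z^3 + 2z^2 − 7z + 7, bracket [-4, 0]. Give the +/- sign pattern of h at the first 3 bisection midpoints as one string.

m = -2, h(m) = 13 (+); new bracket [-4, -2]
m = -3, h(m) = -8 (−); new bracket [-3, -2]
m = -2.5, h(m) = 5.75 (+); new bracket [-3, -2.5]

+-+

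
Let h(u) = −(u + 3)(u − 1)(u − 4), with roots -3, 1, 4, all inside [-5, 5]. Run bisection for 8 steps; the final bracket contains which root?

-3

midpoint 0: h = -12 < 0 → [-5, 0]
midpoint -2.5: h = -11.375 < 0 → [-5, -2.5]
midpoint -3.75: h = 27.609375 > 0 → [-3.75, -2.5]
midpoint -3.125: h = 3.6738 > 0 → [-3.125, -2.5]
midpoint -2.8125: h = -4.8699 < 0 → [-3.125, -2.8125]
midpoint -2.96875: h = -0.8643 < 0 → [-3.125, -2.96875]
midpoint -3.046875: h = 1.3368 > 0 → [-3.046875, -2.96875]
midpoint -3.0078125: h = 0.2194 > 0 → [-3.0078125, -2.96875]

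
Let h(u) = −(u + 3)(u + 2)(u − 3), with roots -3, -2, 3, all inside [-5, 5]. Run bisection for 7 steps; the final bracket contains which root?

3

midpoint 0: h = 18 > 0 → [0, 5]
midpoint 2.5: h = 12.375 > 0 → [2.5, 5]
midpoint 3.75: h = -29.109375 < 0 → [2.5, 3.75]
midpoint 3.125: h = -3.9238 < 0 → [2.5, 3.125]
midpoint 2.8125: h = 5.2449 > 0 → [2.8125, 3.125]
midpoint 2.96875: h = 0.9268 > 0 → [2.96875, 3.125]
midpoint 3.046875: h = -1.4305 < 0 → [2.96875, 3.046875]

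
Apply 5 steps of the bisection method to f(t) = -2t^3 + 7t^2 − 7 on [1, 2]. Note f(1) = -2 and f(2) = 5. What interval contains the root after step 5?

[1.21875, 1.25]

m = 1.5, f(m) = 2 (+); new bracket [1, 1.5]
m = 1.25, f(m) = 0.03125 (+); new bracket [1, 1.25]
m = 1.125, f(m) = -0.988281 (−); new bracket [1.125, 1.25]
m = 1.1875, f(m) = -0.478 (−); new bracket [1.1875, 1.25]
m = 1.21875, f(m) = -0.2231 (−); new bracket [1.21875, 1.25]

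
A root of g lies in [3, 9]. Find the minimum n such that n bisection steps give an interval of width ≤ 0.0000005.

Width after n steps is 6/2^n. Need 2^n ≥ 6/0.0000005 = 12000000.
2^23 = 8388608 < 12000000 ≤ 2^24 = 16777216, so n = 24.

24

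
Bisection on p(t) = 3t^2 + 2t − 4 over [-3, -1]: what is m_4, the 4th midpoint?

-1.625

p(-2) = 4 > 0, so the root lies in [-2, -1]
p(-1.5) = -0.25 < 0, so the root lies in [-2, -1.5]
p(-1.75) = 1.6875 > 0, so the root lies in [-1.75, -1.5]
p(-1.625) = 0.6719 > 0, so the root lies in [-1.625, -1.5]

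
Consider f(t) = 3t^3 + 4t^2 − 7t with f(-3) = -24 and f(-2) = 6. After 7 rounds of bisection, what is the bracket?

midpoint -2.5: f = -4.375 < 0 → [-2.5, -2]
midpoint -2.25: f = 1.828125 > 0 → [-2.5, -2.25]
midpoint -2.375: f = -1.001953 < 0 → [-2.375, -2.25]
midpoint -2.3125: f = 0.4788 > 0 → [-2.375, -2.3125]
midpoint -2.34375: f = -0.2449 < 0 → [-2.34375, -2.3125]
midpoint -2.328125: f = 0.1211 > 0 → [-2.34375, -2.328125]
midpoint -2.3359375: f = -0.0609 < 0 → [-2.3359375, -2.328125]

[-2.3359375, -2.328125]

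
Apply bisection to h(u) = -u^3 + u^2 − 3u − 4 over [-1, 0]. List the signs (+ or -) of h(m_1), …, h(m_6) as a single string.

--+---

midpoint -0.5: h = -2.125 < 0 → [-1, -0.5]
midpoint -0.75: h = -0.765625 < 0 → [-1, -0.75]
midpoint -0.875: h = 0.060547 > 0 → [-0.875, -0.75]
midpoint -0.8125: h = -0.366 < 0 → [-0.875, -0.8125]
midpoint -0.84375: h = -0.1562 < 0 → [-0.875, -0.84375]
midpoint -0.859375: h = -0.0487 < 0 → [-0.875, -0.859375]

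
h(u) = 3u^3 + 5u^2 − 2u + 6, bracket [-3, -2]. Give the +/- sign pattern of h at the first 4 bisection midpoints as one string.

-+-+

u = -2.5 gives h = -4.625, negative; keep [-2.5, -2]
u = -2.25 gives h = 1.640625, positive; keep [-2.5, -2.25]
u = -2.375 gives h = -1.236328, negative; keep [-2.375, -2.25]
u = -2.3125 gives h = 0.2639, positive; keep [-2.375, -2.3125]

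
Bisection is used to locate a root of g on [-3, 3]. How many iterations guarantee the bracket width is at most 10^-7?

Width after n steps is 6/2^n. Need 2^n ≥ 6/10^-7 = 60000000.
2^25 = 33554432 < 60000000 ≤ 2^26 = 67108864, so n = 26.

26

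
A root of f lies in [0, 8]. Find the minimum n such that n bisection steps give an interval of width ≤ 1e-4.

17

Width after n steps is 8/2^n. Need 2^n ≥ 8/1e-4 = 80000.
2^16 = 65536 < 80000 ≤ 2^17 = 131072, so n = 17.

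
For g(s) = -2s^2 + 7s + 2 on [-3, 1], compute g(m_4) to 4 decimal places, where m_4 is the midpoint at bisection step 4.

midpoint -1: g = -7 < 0 → [-1, 1]
midpoint 0: g = 2 > 0 → [-1, 0]
midpoint -0.5: g = -2 < 0 → [-0.5, 0]
midpoint -0.25: g = 0.125 > 0 → [-0.5, -0.25]

0.1250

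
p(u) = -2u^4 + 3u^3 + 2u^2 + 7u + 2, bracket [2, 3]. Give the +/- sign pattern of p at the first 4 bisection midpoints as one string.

p(2.5) = 0.75 > 0, so the root lies in [2.5, 3]
p(2.75) = -15.617188 < 0, so the root lies in [2.5, 2.75]
p(2.625) = -6.541504 < 0, so the root lies in [2.5, 2.625]
p(2.5625) = -2.6858 < 0, so the root lies in [2.5, 2.5625]

+---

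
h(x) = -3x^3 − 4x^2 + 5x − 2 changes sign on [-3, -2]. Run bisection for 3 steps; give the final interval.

[-2.25, -2.125]

m = -2.5, h(m) = 7.375 (+); new bracket [-2.5, -2]
m = -2.25, h(m) = 0.671875 (+); new bracket [-2.25, -2]
m = -2.125, h(m) = -1.900391 (−); new bracket [-2.25, -2.125]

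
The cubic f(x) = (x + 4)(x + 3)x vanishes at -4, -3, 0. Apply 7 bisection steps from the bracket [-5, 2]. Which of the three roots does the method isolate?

f(-1.5) = -5.625 < 0, so the root lies in [-1.5, 2]
f(0.25) = 3.453125 > 0, so the root lies in [-1.5, 0.25]
f(-0.625) = -5.009766 < 0, so the root lies in [-0.625, 0.25]
f(-0.1875) = -2.0105 < 0, so the root lies in [-0.1875, 0.25]
f(0.03125) = 0.3819 > 0, so the root lies in [-0.1875, 0.03125]
f(-0.078125) = -0.8953 < 0, so the root lies in [-0.078125, 0.03125]
f(-0.0234375) = -0.2774 < 0, so the root lies in [-0.0234375, 0.03125]

0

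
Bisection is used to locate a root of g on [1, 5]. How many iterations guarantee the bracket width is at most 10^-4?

Width after n steps is 4/2^n. Need 2^n ≥ 4/10^-4 = 40000.
2^15 = 32768 < 40000 ≤ 2^16 = 65536, so n = 16.

16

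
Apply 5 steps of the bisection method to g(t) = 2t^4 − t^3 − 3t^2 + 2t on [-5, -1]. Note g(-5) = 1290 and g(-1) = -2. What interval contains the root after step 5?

[-1.375, -1.25]

t = -3 gives g = 156, positive; keep [-3, -1]
t = -2 gives g = 24, positive; keep [-2, -1]
t = -1.5 gives g = 3.75, positive; keep [-1.5, -1]
t = -1.25 gives g = -0.3516, negative; keep [-1.5, -1.25]
t = -1.375 gives g = 1.3267, positive; keep [-1.375, -1.25]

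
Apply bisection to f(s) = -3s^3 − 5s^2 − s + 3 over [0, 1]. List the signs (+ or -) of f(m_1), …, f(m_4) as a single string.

+--+

m = 0.5, f(m) = 0.875 (+); new bracket [0.5, 1]
m = 0.75, f(m) = -1.828125 (−); new bracket [0.5, 0.75]
m = 0.625, f(m) = -0.310547 (−); new bracket [0.5, 0.625]
m = 0.5625, f(m) = 0.3215 (+); new bracket [0.5625, 0.625]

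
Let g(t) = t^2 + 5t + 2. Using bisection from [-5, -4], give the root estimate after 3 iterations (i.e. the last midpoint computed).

-4.625

g(-4.5) = -0.25 < 0, so the root lies in [-5, -4.5]
g(-4.75) = 0.8125 > 0, so the root lies in [-4.75, -4.5]
g(-4.625) = 0.265625 > 0, so the root lies in [-4.625, -4.5]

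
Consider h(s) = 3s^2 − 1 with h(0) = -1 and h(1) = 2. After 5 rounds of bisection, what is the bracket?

m = 0.5, h(m) = -0.25 (−); new bracket [0.5, 1]
m = 0.75, h(m) = 0.6875 (+); new bracket [0.5, 0.75]
m = 0.625, h(m) = 0.171875 (+); new bracket [0.5, 0.625]
m = 0.5625, h(m) = -0.0508 (−); new bracket [0.5625, 0.625]
m = 0.59375, h(m) = 0.0576 (+); new bracket [0.5625, 0.59375]

[0.5625, 0.59375]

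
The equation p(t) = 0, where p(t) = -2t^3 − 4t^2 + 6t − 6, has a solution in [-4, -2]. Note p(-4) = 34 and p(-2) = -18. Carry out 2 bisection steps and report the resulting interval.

t = -3 gives p = -6, negative; keep [-4, -3]
t = -3.5 gives p = 9.75, positive; keep [-3.5, -3]

[-3.5, -3]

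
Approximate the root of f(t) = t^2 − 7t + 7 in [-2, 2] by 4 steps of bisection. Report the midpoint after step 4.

m = 0, f(m) = 7 (+); new bracket [0, 2]
m = 1, f(m) = 1 (+); new bracket [1, 2]
m = 1.5, f(m) = -1.25 (−); new bracket [1, 1.5]
m = 1.25, f(m) = -0.1875 (−); new bracket [1, 1.25]

1.25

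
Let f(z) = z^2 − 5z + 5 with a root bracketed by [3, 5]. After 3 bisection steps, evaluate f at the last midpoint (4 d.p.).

0.3125

f(4) = 1 > 0, so the root lies in [3, 4]
f(3.5) = -0.25 < 0, so the root lies in [3.5, 4]
f(3.75) = 0.3125 > 0, so the root lies in [3.5, 3.75]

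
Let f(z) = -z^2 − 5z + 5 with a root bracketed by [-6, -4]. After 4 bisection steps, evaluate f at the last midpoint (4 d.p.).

-0.1406

z = -5 gives f = 5, positive; keep [-6, -5]
z = -5.5 gives f = 2.25, positive; keep [-6, -5.5]
z = -5.75 gives f = 0.6875, positive; keep [-6, -5.75]
z = -5.875 gives f = -0.1406, negative; keep [-5.875, -5.75]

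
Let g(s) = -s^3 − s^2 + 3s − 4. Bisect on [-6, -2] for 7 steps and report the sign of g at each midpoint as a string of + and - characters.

midpoint -4: g = 32 > 0 → [-4, -2]
midpoint -3: g = 5 > 0 → [-3, -2]
midpoint -2.5: g = -2.125 < 0 → [-3, -2.5]
midpoint -2.75: g = 0.9844 > 0 → [-2.75, -2.5]
midpoint -2.625: g = -0.6777 < 0 → [-2.75, -2.625]
midpoint -2.6875: g = 0.1257 > 0 → [-2.6875, -2.625]
midpoint -2.65625: g = -0.2828 < 0 → [-2.6875, -2.65625]

++-+-+-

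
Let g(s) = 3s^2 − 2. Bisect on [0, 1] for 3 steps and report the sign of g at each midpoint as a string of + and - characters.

--+

s = 0.5 gives g = -1.25, negative; keep [0.5, 1]
s = 0.75 gives g = -0.3125, negative; keep [0.75, 1]
s = 0.875 gives g = 0.296875, positive; keep [0.75, 0.875]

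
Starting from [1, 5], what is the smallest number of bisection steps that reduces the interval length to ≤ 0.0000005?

23

Width after n steps is 4/2^n. Need 2^n ≥ 4/0.0000005 = 8000000.
2^22 = 4194304 < 8000000 ≤ 2^23 = 8388608, so n = 23.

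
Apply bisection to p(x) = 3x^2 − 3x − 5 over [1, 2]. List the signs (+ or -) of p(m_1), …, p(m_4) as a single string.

---+

p(1.5) = -2.75 < 0, so the root lies in [1.5, 2]
p(1.75) = -1.0625 < 0, so the root lies in [1.75, 2]
p(1.875) = -0.078125 < 0, so the root lies in [1.875, 2]
p(1.9375) = 0.4492 > 0, so the root lies in [1.875, 1.9375]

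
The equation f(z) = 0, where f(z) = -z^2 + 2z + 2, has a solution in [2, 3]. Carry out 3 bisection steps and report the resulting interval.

f(2.5) = 0.75 > 0, so the root lies in [2.5, 3]
f(2.75) = -0.0625 < 0, so the root lies in [2.5, 2.75]
f(2.625) = 0.359375 > 0, so the root lies in [2.625, 2.75]

[2.625, 2.75]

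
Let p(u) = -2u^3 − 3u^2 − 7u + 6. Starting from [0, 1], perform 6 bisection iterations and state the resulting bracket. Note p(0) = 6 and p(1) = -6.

[0.609375, 0.625]

m = 0.5, p(m) = 1.5 (+); new bracket [0.5, 1]
m = 0.75, p(m) = -1.78125 (−); new bracket [0.5, 0.75]
m = 0.625, p(m) = -0.035156 (−); new bracket [0.5, 0.625]
m = 0.5625, p(m) = 0.7573 (+); new bracket [0.5625, 0.625]
m = 0.59375, p(m) = 0.3675 (+); new bracket [0.59375, 0.625]
m = 0.609375, p(m) = 0.1678 (+); new bracket [0.609375, 0.625]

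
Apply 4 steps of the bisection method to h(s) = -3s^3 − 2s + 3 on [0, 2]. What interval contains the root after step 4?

m = 1, h(m) = -2 (−); new bracket [0, 1]
m = 0.5, h(m) = 1.625 (+); new bracket [0.5, 1]
m = 0.75, h(m) = 0.234375 (+); new bracket [0.75, 1]
m = 0.875, h(m) = -0.7598 (−); new bracket [0.75, 0.875]

[0.75, 0.875]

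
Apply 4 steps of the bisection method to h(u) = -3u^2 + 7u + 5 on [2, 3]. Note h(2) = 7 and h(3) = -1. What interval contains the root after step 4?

m = 2.5, h(m) = 3.75 (+); new bracket [2.5, 3]
m = 2.75, h(m) = 1.5625 (+); new bracket [2.75, 3]
m = 2.875, h(m) = 0.328125 (+); new bracket [2.875, 3]
m = 2.9375, h(m) = -0.3242 (−); new bracket [2.875, 2.9375]

[2.875, 2.9375]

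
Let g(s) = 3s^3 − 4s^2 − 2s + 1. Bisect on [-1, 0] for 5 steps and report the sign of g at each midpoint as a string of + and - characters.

midpoint -0.5: g = 0.625 > 0 → [-1, -0.5]
midpoint -0.75: g = -1.015625 < 0 → [-0.75, -0.5]
midpoint -0.625: g = -0.044922 < 0 → [-0.625, -0.5]
midpoint -0.5625: g = 0.3254 > 0 → [-0.625, -0.5625]
midpoint -0.59375: g = 0.1494 > 0 → [-0.625, -0.59375]

+--++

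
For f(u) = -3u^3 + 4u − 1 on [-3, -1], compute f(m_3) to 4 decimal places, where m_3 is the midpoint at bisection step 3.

-0.1406

u = -2 gives f = 15, positive; keep [-2, -1]
u = -1.5 gives f = 3.125, positive; keep [-1.5, -1]
u = -1.25 gives f = -0.140625, negative; keep [-1.5, -1.25]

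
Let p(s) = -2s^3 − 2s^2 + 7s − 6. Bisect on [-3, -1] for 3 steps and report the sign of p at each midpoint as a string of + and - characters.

--+

midpoint -2: p = -12 < 0 → [-3, -2]
midpoint -2.5: p = -4.75 < 0 → [-3, -2.5]
midpoint -2.75: p = 1.21875 > 0 → [-2.75, -2.5]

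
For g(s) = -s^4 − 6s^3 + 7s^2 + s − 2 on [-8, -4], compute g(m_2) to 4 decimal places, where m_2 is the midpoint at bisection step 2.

g(-6) = 244 > 0, so the root lies in [-8, -6]
g(-7) = -9 < 0, so the root lies in [-7, -6]

-9.0000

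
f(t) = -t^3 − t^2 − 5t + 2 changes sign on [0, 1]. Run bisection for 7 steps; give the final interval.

[0.359375, 0.3671875]

midpoint 0.5: f = -0.875 < 0 → [0, 0.5]
midpoint 0.25: f = 0.671875 > 0 → [0.25, 0.5]
midpoint 0.375: f = -0.068359 < 0 → [0.25, 0.375]
midpoint 0.3125: f = 0.3093 > 0 → [0.3125, 0.375]
midpoint 0.34375: f = 0.1225 > 0 → [0.34375, 0.375]
midpoint 0.359375: f = 0.0276 > 0 → [0.359375, 0.375]
midpoint 0.3671875: f = -0.0203 < 0 → [0.359375, 0.3671875]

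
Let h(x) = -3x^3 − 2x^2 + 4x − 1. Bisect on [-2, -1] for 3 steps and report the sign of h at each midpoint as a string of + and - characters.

-++

midpoint -1.5: h = -1.375 < 0 → [-2, -1.5]
midpoint -1.75: h = 1.953125 > 0 → [-1.75, -1.5]
midpoint -1.625: h = 0.091797 > 0 → [-1.625, -1.5]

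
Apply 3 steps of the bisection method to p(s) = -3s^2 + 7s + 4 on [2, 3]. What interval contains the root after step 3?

p(2.5) = 2.75 > 0, so the root lies in [2.5, 3]
p(2.75) = 0.5625 > 0, so the root lies in [2.75, 3]
p(2.875) = -0.671875 < 0, so the root lies in [2.75, 2.875]

[2.75, 2.875]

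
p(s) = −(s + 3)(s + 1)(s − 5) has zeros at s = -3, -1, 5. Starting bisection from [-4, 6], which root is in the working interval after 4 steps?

5

p(1) = 32 > 0, so the root lies in [1, 6]
p(3.5) = 43.875 > 0, so the root lies in [3.5, 6]
p(4.75) = 11.140625 > 0, so the root lies in [4.75, 6]
p(5.375) = -20.0215 < 0, so the root lies in [4.75, 5.375]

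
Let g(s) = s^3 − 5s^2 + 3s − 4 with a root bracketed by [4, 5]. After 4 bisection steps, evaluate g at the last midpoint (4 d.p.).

0.5803

m = 4.5, g(m) = -0.625 (−); new bracket [4.5, 5]
m = 4.75, g(m) = 4.609375 (+); new bracket [4.5, 4.75]
m = 4.625, g(m) = 1.853516 (+); new bracket [4.5, 4.625]
m = 4.5625, g(m) = 0.5803 (+); new bracket [4.5, 4.5625]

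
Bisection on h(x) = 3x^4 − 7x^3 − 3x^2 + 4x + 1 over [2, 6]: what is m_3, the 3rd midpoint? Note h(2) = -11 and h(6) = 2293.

midpoint 4: h = 289 > 0 → [2, 4]
midpoint 3: h = 40 > 0 → [2, 3]
midpoint 2.5: h = 0.0625 > 0 → [2, 2.5]

2.5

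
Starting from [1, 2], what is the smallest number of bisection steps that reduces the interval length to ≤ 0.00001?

Width after n steps is 1/2^n. Need 2^n ≥ 1/0.00001 = 100000.
2^16 = 65536 < 100000 ≤ 2^17 = 131072, so n = 17.

17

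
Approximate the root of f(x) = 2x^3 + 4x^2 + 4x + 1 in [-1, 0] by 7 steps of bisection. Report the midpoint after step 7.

-0.3515625

f(-0.5) = -0.25 < 0, so the root lies in [-0.5, 0]
f(-0.25) = 0.21875 > 0, so the root lies in [-0.5, -0.25]
f(-0.375) = -0.042969 < 0, so the root lies in [-0.375, -0.25]
f(-0.3125) = 0.0796 > 0, so the root lies in [-0.375, -0.3125]
f(-0.34375) = 0.0164 > 0, so the root lies in [-0.375, -0.34375]
f(-0.359375) = -0.0137 < 0, so the root lies in [-0.359375, -0.34375]
f(-0.3515625) = 0.0012 > 0, so the root lies in [-0.359375, -0.3515625]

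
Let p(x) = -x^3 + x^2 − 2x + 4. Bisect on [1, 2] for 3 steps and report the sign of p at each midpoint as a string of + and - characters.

-++

midpoint 1.5: p = -0.125 < 0 → [1, 1.5]
midpoint 1.25: p = 1.109375 > 0 → [1.25, 1.5]
midpoint 1.375: p = 0.541016 > 0 → [1.375, 1.5]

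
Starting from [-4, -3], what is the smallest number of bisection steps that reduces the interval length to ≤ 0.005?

Width after n steps is 1/2^n. Need 2^n ≥ 1/0.005 = 200.
2^7 = 128 < 200 ≤ 2^8 = 256, so n = 8.

8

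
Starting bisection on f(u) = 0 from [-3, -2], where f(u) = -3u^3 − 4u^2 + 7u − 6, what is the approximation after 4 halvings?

u = -2.5 gives f = -1.625, negative; keep [-3, -2.5]
u = -2.75 gives f = 6.890625, positive; keep [-2.75, -2.5]
u = -2.625 gives f = 2.326172, positive; keep [-2.625, -2.5]
u = -2.5625 gives f = 0.2761, positive; keep [-2.5625, -2.5]

-2.5625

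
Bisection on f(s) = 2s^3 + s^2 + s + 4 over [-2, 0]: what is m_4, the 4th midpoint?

s = -1 gives f = 2, positive; keep [-2, -1]
s = -1.5 gives f = -2, negative; keep [-1.5, -1]
s = -1.25 gives f = 0.40625, positive; keep [-1.5, -1.25]
s = -1.375 gives f = -0.6836, negative; keep [-1.375, -1.25]

-1.375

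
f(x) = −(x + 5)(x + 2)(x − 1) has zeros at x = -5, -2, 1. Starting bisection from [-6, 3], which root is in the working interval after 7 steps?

x = -1.5 gives f = 4.375, positive; keep [-1.5, 3]
x = 0.75 gives f = 3.953125, positive; keep [0.75, 3]
x = 1.875 gives f = -23.310547, negative; keep [0.75, 1.875]
x = 1.3125 gives f = -6.5344, negative; keep [0.75, 1.3125]
x = 1.03125 gives f = -0.5713, negative; keep [0.75, 1.03125]
x = 0.890625 gives f = 1.8624, positive; keep [0.890625, 1.03125]
x = 0.9609375 gives f = 0.6895, positive; keep [0.9609375, 1.03125]

1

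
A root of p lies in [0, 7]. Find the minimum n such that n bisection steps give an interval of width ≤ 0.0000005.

Width after n steps is 7/2^n. Need 2^n ≥ 7/0.0000005 = 14000000.
2^23 = 8388608 < 14000000 ≤ 2^24 = 16777216, so n = 24.

24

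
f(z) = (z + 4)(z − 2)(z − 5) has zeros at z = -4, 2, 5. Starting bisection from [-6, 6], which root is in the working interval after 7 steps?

-4

m = 0, f(m) = 40 (+); new bracket [-6, 0]
m = -3, f(m) = 40 (+); new bracket [-6, -3]
m = -4.5, f(m) = -30.875 (−); new bracket [-4.5, -3]
m = -3.75, f(m) = 12.5781 (+); new bracket [-4.5, -3.75]
m = -4.125, f(m) = -6.9863 (−); new bracket [-4.125, -3.75]
m = -3.9375, f(m) = 3.3167 (+); new bracket [-4.125, -3.9375]
m = -4.03125, f(m) = -1.7022 (−); new bracket [-4.03125, -3.9375]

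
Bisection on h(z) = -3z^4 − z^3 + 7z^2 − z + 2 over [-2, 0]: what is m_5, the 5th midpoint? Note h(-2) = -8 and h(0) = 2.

-1.8125

z = -1 gives h = 8, positive; keep [-2, -1]
z = -1.5 gives h = 7.4375, positive; keep [-2, -1.5]
z = -1.75 gives h = 2.410156, positive; keep [-2, -1.75]
z = -1.875 gives h = -2.0027, negative; keep [-1.875, -1.75]
z = -1.8125 gives h = 0.3862, positive; keep [-1.875, -1.8125]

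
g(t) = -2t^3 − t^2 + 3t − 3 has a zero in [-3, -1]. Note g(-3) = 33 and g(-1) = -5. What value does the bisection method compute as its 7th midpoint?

g(-2) = 3 > 0, so the root lies in [-2, -1]
g(-1.5) = -3 < 0, so the root lies in [-2, -1.5]
g(-1.75) = -0.59375 < 0, so the root lies in [-2, -1.75]
g(-1.875) = 1.043 > 0, so the root lies in [-1.875, -1.75]
g(-1.8125) = 0.186 > 0, so the root lies in [-1.8125, -1.75]
g(-1.78125) = -0.2133 < 0, so the root lies in [-1.8125, -1.78125]
g(-1.796875) = -0.016 < 0, so the root lies in [-1.8125, -1.796875]

-1.796875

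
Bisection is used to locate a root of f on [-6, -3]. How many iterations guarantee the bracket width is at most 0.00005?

16

Width after n steps is 3/2^n. Need 2^n ≥ 3/0.00005 = 60000.
2^15 = 32768 < 60000 ≤ 2^16 = 65536, so n = 16.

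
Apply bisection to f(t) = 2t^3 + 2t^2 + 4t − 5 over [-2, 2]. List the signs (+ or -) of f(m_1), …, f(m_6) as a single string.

-+--++

t = 0 gives f = -5, negative; keep [0, 2]
t = 1 gives f = 3, positive; keep [0, 1]
t = 0.5 gives f = -2.25, negative; keep [0.5, 1]
t = 0.75 gives f = -0.0312, negative; keep [0.75, 1]
t = 0.875 gives f = 1.3711, positive; keep [0.75, 0.875]
t = 0.8125 gives f = 0.6431, positive; keep [0.75, 0.8125]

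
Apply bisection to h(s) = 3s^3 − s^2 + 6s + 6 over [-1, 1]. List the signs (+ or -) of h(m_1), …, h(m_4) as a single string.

++-+

m = 0, h(m) = 6 (+); new bracket [-1, 0]
m = -0.5, h(m) = 2.375 (+); new bracket [-1, -0.5]
m = -0.75, h(m) = -0.328125 (−); new bracket [-0.75, -0.5]
m = -0.625, h(m) = 1.127 (+); new bracket [-0.75, -0.625]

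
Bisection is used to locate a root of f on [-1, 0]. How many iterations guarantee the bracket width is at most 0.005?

8

Width after n steps is 1/2^n. Need 2^n ≥ 1/0.005 = 200.
2^7 = 128 < 200 ≤ 2^8 = 256, so n = 8.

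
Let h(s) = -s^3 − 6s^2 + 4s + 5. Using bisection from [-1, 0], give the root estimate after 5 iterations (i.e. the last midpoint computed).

h(-0.5) = 1.625 > 0, so the root lies in [-1, -0.5]
h(-0.75) = -0.953125 < 0, so the root lies in [-0.75, -0.5]
h(-0.625) = 0.400391 > 0, so the root lies in [-0.75, -0.625]
h(-0.6875) = -0.261 < 0, so the root lies in [-0.6875, -0.625]
h(-0.65625) = 0.0736 > 0, so the root lies in [-0.6875, -0.65625]

-0.65625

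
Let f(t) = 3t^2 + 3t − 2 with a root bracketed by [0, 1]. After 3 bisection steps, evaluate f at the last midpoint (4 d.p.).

t = 0.5 gives f = 0.25, positive; keep [0, 0.5]
t = 0.25 gives f = -1.0625, negative; keep [0.25, 0.5]
t = 0.375 gives f = -0.453125, negative; keep [0.375, 0.5]

-0.4531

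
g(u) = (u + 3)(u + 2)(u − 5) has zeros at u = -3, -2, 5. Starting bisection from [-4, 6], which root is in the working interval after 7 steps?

5

m = 1, g(m) = -48 (−); new bracket [1, 6]
m = 3.5, g(m) = -53.625 (−); new bracket [3.5, 6]
m = 4.75, g(m) = -13.078125 (−); new bracket [4.75, 6]
m = 5.375, g(m) = 23.1621 (+); new bracket [4.75, 5.375]
m = 5.0625, g(m) = 3.5588 (+); new bracket [4.75, 5.0625]
m = 4.90625, g(m) = -5.119 (−); new bracket [4.90625, 5.0625]
m = 4.984375, g(m) = -0.8713 (−); new bracket [4.984375, 5.0625]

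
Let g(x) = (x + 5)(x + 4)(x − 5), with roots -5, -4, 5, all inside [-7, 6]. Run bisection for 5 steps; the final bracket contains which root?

x = -0.5 gives g = -86.625, negative; keep [-0.5, 6]
x = 2.75 gives g = -117.703125, negative; keep [2.75, 6]
x = 4.375 gives g = -49.072266, negative; keep [4.375, 6]
x = 5.1875 gives g = 17.5496, positive; keep [4.375, 5.1875]
x = 4.78125 gives g = -18.7888, negative; keep [4.78125, 5.1875]

5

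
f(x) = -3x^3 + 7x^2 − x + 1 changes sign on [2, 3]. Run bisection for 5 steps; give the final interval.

x = 2.5 gives f = -4.625, negative; keep [2, 2.5]
x = 2.25 gives f = 0.015625, positive; keep [2.25, 2.5]
x = 2.375 gives f = -2.080078, negative; keep [2.25, 2.375]
x = 2.3125 gives f = -0.9783, negative; keep [2.25, 2.3125]
x = 2.28125 gives f = -0.4681, negative; keep [2.25, 2.28125]

[2.25, 2.28125]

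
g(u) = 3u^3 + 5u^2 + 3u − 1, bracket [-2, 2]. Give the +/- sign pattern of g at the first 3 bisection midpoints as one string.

-++

m = 0, g(m) = -1 (−); new bracket [0, 2]
m = 1, g(m) = 10 (+); new bracket [0, 1]
m = 0.5, g(m) = 2.125 (+); new bracket [0, 0.5]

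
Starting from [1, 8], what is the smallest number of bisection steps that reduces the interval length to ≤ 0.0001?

Width after n steps is 7/2^n. Need 2^n ≥ 7/0.0001 = 70000.
2^16 = 65536 < 70000 ≤ 2^17 = 131072, so n = 17.

17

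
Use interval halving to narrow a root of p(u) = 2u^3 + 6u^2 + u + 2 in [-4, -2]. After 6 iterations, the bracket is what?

m = -3, p(m) = -1 (−); new bracket [-3, -2]
m = -2.5, p(m) = 5.75 (+); new bracket [-3, -2.5]
m = -2.75, p(m) = 3.03125 (+); new bracket [-3, -2.75]
m = -2.875, p(m) = 1.1914 (+); new bracket [-3, -2.875]
m = -2.9375, p(m) = 0.1411 (+); new bracket [-3, -2.9375]
m = -2.96875, p(m) = -0.4179 (−); new bracket [-2.96875, -2.9375]

[-2.96875, -2.9375]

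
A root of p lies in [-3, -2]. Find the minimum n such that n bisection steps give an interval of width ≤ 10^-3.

Width after n steps is 1/2^n. Need 2^n ≥ 1/10^-3 = 1000.
2^9 = 512 < 1000 ≤ 2^10 = 1024, so n = 10.

10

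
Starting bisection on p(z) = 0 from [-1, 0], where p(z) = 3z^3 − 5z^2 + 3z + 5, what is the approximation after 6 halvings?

-0.671875

m = -0.5, p(m) = 1.875 (+); new bracket [-1, -0.5]
m = -0.75, p(m) = -1.328125 (−); new bracket [-0.75, -0.5]
m = -0.625, p(m) = 0.439453 (+); new bracket [-0.75, -0.625]
m = -0.6875, p(m) = -0.4006 (−); new bracket [-0.6875, -0.625]
m = -0.65625, p(m) = 0.0301 (+); new bracket [-0.6875, -0.65625]
m = -0.671875, p(m) = -0.1826 (−); new bracket [-0.671875, -0.65625]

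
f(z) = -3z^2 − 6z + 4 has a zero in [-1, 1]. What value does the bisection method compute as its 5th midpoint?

z = 0 gives f = 4, positive; keep [0, 1]
z = 0.5 gives f = 0.25, positive; keep [0.5, 1]
z = 0.75 gives f = -2.1875, negative; keep [0.5, 0.75]
z = 0.625 gives f = -0.9219, negative; keep [0.5, 0.625]
z = 0.5625 gives f = -0.3242, negative; keep [0.5, 0.5625]

0.5625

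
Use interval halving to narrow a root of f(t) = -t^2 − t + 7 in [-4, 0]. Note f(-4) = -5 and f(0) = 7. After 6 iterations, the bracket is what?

[-3.25, -3.1875]

f(-2) = 5 > 0, so the root lies in [-4, -2]
f(-3) = 1 > 0, so the root lies in [-4, -3]
f(-3.5) = -1.75 < 0, so the root lies in [-3.5, -3]
f(-3.25) = -0.3125 < 0, so the root lies in [-3.25, -3]
f(-3.125) = 0.3594 > 0, so the root lies in [-3.25, -3.125]
f(-3.1875) = 0.0273 > 0, so the root lies in [-3.25, -3.1875]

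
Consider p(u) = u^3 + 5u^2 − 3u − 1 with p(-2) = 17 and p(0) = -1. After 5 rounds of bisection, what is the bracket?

[-0.25, -0.1875]

midpoint -1: p = 6 > 0 → [-1, 0]
midpoint -0.5: p = 1.625 > 0 → [-0.5, 0]
midpoint -0.25: p = 0.046875 > 0 → [-0.25, 0]
midpoint -0.125: p = -0.5488 < 0 → [-0.25, -0.125]
midpoint -0.1875: p = -0.2683 < 0 → [-0.25, -0.1875]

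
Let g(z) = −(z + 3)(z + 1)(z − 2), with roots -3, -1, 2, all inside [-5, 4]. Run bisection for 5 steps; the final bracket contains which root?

midpoint -0.5: g = 3.125 > 0 → [-0.5, 4]
midpoint 1.75: g = 3.265625 > 0 → [1.75, 4]
midpoint 2.875: g = -19.919922 < 0 → [1.75, 2.875]
midpoint 2.3125: g = -5.4993 < 0 → [1.75, 2.3125]
midpoint 2.03125: g = -0.4766 < 0 → [1.75, 2.03125]

2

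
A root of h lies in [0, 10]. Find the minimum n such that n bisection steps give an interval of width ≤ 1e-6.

Width after n steps is 10/2^n. Need 2^n ≥ 10/1e-6 = 10000000.
2^23 = 8388608 < 10000000 ≤ 2^24 = 16777216, so n = 24.

24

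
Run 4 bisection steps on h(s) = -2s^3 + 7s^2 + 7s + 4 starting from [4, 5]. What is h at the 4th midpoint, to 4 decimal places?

-1.8589

m = 4.5, h(m) = -5 (−); new bracket [4, 4.5]
m = 4.25, h(m) = 6.65625 (+); new bracket [4.25, 4.5]
m = 4.375, h(m) = 1.128906 (+); new bracket [4.375, 4.5]
m = 4.4375, h(m) = -1.8589 (−); new bracket [4.375, 4.4375]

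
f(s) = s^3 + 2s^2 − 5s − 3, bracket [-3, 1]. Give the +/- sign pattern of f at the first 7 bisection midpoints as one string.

f(-1) = 3 > 0, so the root lies in [-1, 1]
f(0) = -3 < 0, so the root lies in [-1, 0]
f(-0.5) = -0.125 < 0, so the root lies in [-1, -0.5]
f(-0.75) = 1.4531 > 0, so the root lies in [-0.75, -0.5]
f(-0.625) = 0.6621 > 0, so the root lies in [-0.625, -0.5]
f(-0.5625) = 0.2673 > 0, so the root lies in [-0.5625, -0.5]
f(-0.53125) = 0.0708 > 0, so the root lies in [-0.53125, -0.5]

+--++++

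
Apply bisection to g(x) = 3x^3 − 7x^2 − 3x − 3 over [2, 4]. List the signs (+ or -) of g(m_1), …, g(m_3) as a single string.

+--

midpoint 3: g = 6 > 0 → [2, 3]
midpoint 2.5: g = -7.375 < 0 → [2.5, 3]
midpoint 2.75: g = -1.796875 < 0 → [2.75, 3]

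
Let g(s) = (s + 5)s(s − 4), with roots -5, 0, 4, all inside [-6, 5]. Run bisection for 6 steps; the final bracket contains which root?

midpoint -0.5: g = 10.125 > 0 → [-6, -0.5]
midpoint -3.25: g = 41.234375 > 0 → [-6, -3.25]
midpoint -4.625: g = 14.958984 > 0 → [-6, -4.625]
midpoint -5.3125: g = -15.4602 < 0 → [-5.3125, -4.625]
midpoint -4.96875: g = 1.3926 > 0 → [-5.3125, -4.96875]
midpoint -5.140625: g = -6.6078 < 0 → [-5.140625, -4.96875]

-5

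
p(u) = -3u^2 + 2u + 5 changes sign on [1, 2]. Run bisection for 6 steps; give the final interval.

[1.65625, 1.671875]

midpoint 1.5: p = 1.25 > 0 → [1.5, 2]
midpoint 1.75: p = -0.6875 < 0 → [1.5, 1.75]
midpoint 1.625: p = 0.328125 > 0 → [1.625, 1.75]
midpoint 1.6875: p = -0.168 < 0 → [1.625, 1.6875]
midpoint 1.65625: p = 0.083 > 0 → [1.65625, 1.6875]
midpoint 1.671875: p = -0.0417 < 0 → [1.65625, 1.671875]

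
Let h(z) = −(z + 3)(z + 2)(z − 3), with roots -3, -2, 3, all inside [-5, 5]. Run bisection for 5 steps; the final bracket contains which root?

3

m = 0, h(m) = 18 (+); new bracket [0, 5]
m = 2.5, h(m) = 12.375 (+); new bracket [2.5, 5]
m = 3.75, h(m) = -29.109375 (−); new bracket [2.5, 3.75]
m = 3.125, h(m) = -3.9238 (−); new bracket [2.5, 3.125]
m = 2.8125, h(m) = 5.2449 (+); new bracket [2.8125, 3.125]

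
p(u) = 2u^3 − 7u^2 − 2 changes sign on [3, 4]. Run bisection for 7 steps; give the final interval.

midpoint 3.5: p = -2 < 0 → [3.5, 4]
midpoint 3.75: p = 5.03125 > 0 → [3.5, 3.75]
midpoint 3.625: p = 1.285156 > 0 → [3.5, 3.625]
midpoint 3.5625: p = -0.4136 < 0 → [3.5625, 3.625]
midpoint 3.59375: p = 0.4216 > 0 → [3.5625, 3.59375]
midpoint 3.578125: p = 0.0005 > 0 → [3.5625, 3.578125]
midpoint 3.5703125: p = -0.2074 < 0 → [3.5703125, 3.578125]

[3.5703125, 3.578125]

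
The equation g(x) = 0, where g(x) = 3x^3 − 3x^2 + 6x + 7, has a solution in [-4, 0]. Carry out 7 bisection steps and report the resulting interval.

g(-2) = -41 < 0, so the root lies in [-2, 0]
g(-1) = -5 < 0, so the root lies in [-1, 0]
g(-0.5) = 2.875 > 0, so the root lies in [-1, -0.5]
g(-0.75) = -0.4531 < 0, so the root lies in [-0.75, -0.5]
g(-0.625) = 1.3457 > 0, so the root lies in [-0.75, -0.625]
g(-0.6875) = 0.4822 > 0, so the root lies in [-0.75, -0.6875]
g(-0.71875) = 0.0238 > 0, so the root lies in [-0.75, -0.71875]

[-0.75, -0.71875]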